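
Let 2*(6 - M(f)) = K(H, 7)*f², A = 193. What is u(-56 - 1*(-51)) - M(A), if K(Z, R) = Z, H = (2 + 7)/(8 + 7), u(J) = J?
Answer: 111637/10 ≈ 11164.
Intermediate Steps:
H = ⅗ (H = 9/15 = 9*(1/15) = ⅗ ≈ 0.60000)
M(f) = 6 - 3*f²/10
u(-56 - 1*(-51)) - M(A) = (-56 - 1*(-51)) - (6 - 3/10*193²) = (-56 + 51) - (6 - 3/10*37249) = -5 - (6 - 111747/10) = -5 - 1*(-111687/10) = -5 + 111687/10 = 111637/10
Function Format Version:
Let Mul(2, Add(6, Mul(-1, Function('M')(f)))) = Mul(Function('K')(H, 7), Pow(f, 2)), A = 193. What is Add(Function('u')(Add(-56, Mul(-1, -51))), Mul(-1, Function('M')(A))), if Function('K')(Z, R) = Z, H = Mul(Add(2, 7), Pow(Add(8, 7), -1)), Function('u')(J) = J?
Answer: Rational(111637, 10) ≈ 11164.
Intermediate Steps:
H = Rational(3, 5) (H = Mul(9, Pow(15, -1)) = Mul(9, Rational(1, 15)) = Rational(3, 5) ≈ 0.60000)
Function('M')(f) = Add(6, Mul(Rational(-3, 10), Pow(f, 2))) (Function('M')(f) = Add(6, Mul(Rational(-1, 2), Mul(Rational(3, 5), Pow(f, 2)))) = Add(6, Mul(Rational(-3, 10), Pow(f, 2))))
Add(Function('u')(Add(-56, Mul(-1, -51))), Mul(-1, Function('M')(A))) = Add(Add(-56, Mul(-1, -51)), Mul(-1, Add(6, Mul(Rational(-3, 10), Pow(193, 2))))) = Add(Add(-56, 51), Mul(-1, Add(6, Mul(Rational(-3, 10), 37249)))) = Add(-5, Mul(-1, Add(6, Rational(-111747, 10)))) = Add(-5, Mul(-1, Rational(-111687, 10))) = Add(-5, Rational(111687, 10)) = Rational(111637, 10)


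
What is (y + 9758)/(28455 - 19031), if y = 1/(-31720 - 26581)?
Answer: 568901157/549428624 ≈ 1.0354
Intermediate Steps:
y = -1/58301 (y = 1/(-58301) = -1/58301 ≈ -1.7152e-5)
(y + 9758)/(28455 - 19031) = (-1/58301 + 9758)/(28455 - 19031) = (568901157/58301)/9424 = (568901157/58301)*(1/9424) = 568901157/549428624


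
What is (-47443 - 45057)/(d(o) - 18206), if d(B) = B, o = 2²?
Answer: 46250/9101 ≈ 5.0819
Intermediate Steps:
o = 4
(-47443 - 45057)/(d(o) - 18206) = (-47443 - 45057)/(4 - 18206) = -92500/(-18202) = -92500*(-1/18202) = 46250/9101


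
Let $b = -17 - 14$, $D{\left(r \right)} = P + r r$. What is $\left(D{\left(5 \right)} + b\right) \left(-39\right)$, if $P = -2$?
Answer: $312$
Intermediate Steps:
$D{\left(r \right)} = -2 + r^{2}$ ($D{\left(r \right)} = -2 + r r = -2 + r^{2}$)
$b = -31$
$\left(D{\left(5 \right)} + b\right) \left(-39\right) = \left(\left(-2 + 5^{2}\right) - 31\right) \left(-39\right) = \left(\left(-2 + 25\right) - 31\right) \left(-39\right) = \left(23 - 31\right) \left(-39\right) = \left(-8\right) \left(-39\right) = 312$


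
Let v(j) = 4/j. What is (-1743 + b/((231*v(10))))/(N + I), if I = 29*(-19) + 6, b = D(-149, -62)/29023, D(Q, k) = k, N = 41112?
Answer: -11685617714/271973865471 ≈ -0.042966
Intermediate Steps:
b = -62/29023 ≈ -0.0021362
I = -545 (I = -551 + 6 = -545)
(-1743 + b/((231*v(10))))/(N + I) = (-1743 - 62/(29023*(231*(4/10))))/(41112 - 545) = (-1743 - 62/(29023*(231*(4*(⅒)))))/40567 = (-1743 - 62/(29023*(231*(⅖))))*(1/40567) = (-1743 - 62/(29023*462/5))*(1/40567) = (-1743 - 62/29023*5/462)*(1/40567) = (-1743 - 155/6704313)*(1/40567) = -11685617714/6704313*1/40567 = -11685617714/271973865471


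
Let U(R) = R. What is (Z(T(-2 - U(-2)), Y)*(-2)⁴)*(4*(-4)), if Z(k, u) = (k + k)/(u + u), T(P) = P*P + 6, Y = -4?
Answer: 384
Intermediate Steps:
T(P) = 6 + P² (T(P) = P² + 6 = 6 + P²)
Z(k, u) = k/u (Z(k, u) = (2*k)/((2*u)) = (2*k)*(1/(2*u)) = k/u)
(Z(T(-2 - U(-2)), Y)*(-2)⁴)*(4*(-4)) = (((6 + (-2 - 1*(-2))²)/(-4))*(-2)⁴)*(4*(-4)) = (((6 + (-2 + 2)²)*(-¼))*16)*(-16) = (((6 + 0²)*(-¼))*16)*(-16) = (((6 + 0)*(-¼))*16)*(-16) = ((6*(-¼))*16)*(-16) = -3/2*16*(-16) = -24*(-16) = 384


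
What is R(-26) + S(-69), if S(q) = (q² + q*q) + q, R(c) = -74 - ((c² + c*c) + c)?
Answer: 8053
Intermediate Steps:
R(c) = -74 - c - 2*c² (R(c) = -74 - ((c² + c²) + c) = -74 - (2*c² + c) = -74 - (c + 2*c²) = -74 + (-c - 2*c²) = -74 - c - 2*c²)
S(q) = q + 2*q² (S(q) = (q² + q²) + q = 2*q² + q = q + 2*q²)
R(-26) + S(-69) = (-74 - 1*(-26) - 2*(-26)²) - 69*(1 + 2*(-69)) = (-74 + 26 - 2*676) - 69*(1 - 138) = (-74 + 26 - 1352) - 69*(-137) = -1400 + 9453 = 8053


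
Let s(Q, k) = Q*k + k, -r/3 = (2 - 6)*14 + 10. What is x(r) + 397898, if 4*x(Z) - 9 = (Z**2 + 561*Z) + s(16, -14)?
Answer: 1687825/4 ≈ 4.2196e+5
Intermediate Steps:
r = 138 (r = -3*((2 - 6)*14 + 10) = -3*(-4*14 + 10) = -3*(-56 + 10) = -3*(-46) = 138)
s(Q, k) = k + Q*k
x(Z) = -229/4 + Z**2/4 + 561*Z/4 (x(Z) = 9/4 + ((Z**2 + 561*Z) - 14*(1 + 16))/4 = 9/4 + ((Z**2 + 561*Z) - 14*17)/4 = 9/4 + ((Z**2 + 561*Z) - 238)/4 = 9/4 + (-238 + Z**2 + 561*Z)/4 = 9/4 + (-119/2 + Z**2/4 + 561*Z/4) = -229/4 + Z**2/4 + 561*Z/4)
x(r) + 397898 = (-229/4 + (1/4)*138**2 + (561/4)*138) + 397898 = (-229/4 + (1/4)*19044 + 38709/2) + 397898 = (-229/4 + 4761 + 38709/2) + 397898 = 96233/4 + 397898 = 1687825/4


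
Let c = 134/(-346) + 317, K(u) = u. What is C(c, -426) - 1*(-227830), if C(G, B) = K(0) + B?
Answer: 227404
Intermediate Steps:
c = 54774/173 (c = 134*(-1/346) + 317 = -67/173 + 317 = 54774/173 ≈ 316.61)
C(G, B) = B (C(G, B) = 0 + B = B)
C(c, -426) - 1*(-227830) = -426 - 1*(-227830) = -426 + 227830 = 227404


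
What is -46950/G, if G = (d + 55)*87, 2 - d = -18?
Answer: -626/87 ≈ -7.1954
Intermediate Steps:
d = 20 (d = 2 - 1*(-18) = 2 + 18 = 20)
G = 6525 (G = (20 + 55)*87 = 75*87 = 6525)
-46950/G = -46950/6525 = -46950*1/6525 = -626/87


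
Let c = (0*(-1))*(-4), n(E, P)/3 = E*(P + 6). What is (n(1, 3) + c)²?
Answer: 729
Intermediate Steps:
n(E, P) = 3*E*(6 + P) (n(E, P) = 3*(E*(P + 6)) = 3*(E*(6 + P)) = 3*E*(6 + P))
c = 0 (c = 0*(-4) = 0)
(n(1, 3) + c)² = (3*1*(6 + 3) + 0)² = (3*1*9 + 0)² = (27 + 0)² = 27² = 729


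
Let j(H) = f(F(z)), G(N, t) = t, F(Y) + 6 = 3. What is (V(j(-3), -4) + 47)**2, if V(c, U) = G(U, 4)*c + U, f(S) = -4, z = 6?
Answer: 729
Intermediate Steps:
F(Y) = -3 (F(Y) = -6 + 3 = -3)
j(H) = -4
V(c, U) = U + 4*c (V(c, U) = 4*c + U = U + 4*c)
(V(j(-3), -4) + 47)**2 = ((-4 + 4*(-4)) + 47)**2 = ((-4 - 16) + 47)**2 = (-20 + 47)**2 = 27**2 = 729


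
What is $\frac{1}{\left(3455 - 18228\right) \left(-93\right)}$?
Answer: $\frac{1}{1373889} \approx 7.2786 \cdot 10^{-7}$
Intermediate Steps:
$\frac{1}{\left(3455 - 18228\right) \left(-93\right)} = \frac{1}{\left(-14773\right) \left(-93\right)} = \frac{1}{1373889}$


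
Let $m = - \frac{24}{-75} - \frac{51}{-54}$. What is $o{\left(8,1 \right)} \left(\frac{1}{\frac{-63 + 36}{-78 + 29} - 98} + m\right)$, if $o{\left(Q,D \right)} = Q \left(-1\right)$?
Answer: $- \frac{431188}{42975} \approx -10.033$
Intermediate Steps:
$o{\left(Q,D \right)} = - Q$
$m = \frac{569}{450}$ ($m = \left(-24\right) \left(- \frac{1}{75}\right) - - \frac{17}{18} = \frac{8}{25} + \frac{17}{18} = \frac{569}{450} \approx 1.2644$)
$o{\left(8,1 \right)} \left(\frac{1}{\frac{-63 + 36}{-78 + 29} - 98} + m\right) = \left(-1\right) 8 \left(\frac{1}{\frac{-63 + 36}{-78 + 29} - 98} + \frac{569}{450}\right) = - 8 \left(\frac{1}{- \frac{27}{-49} - 98} + \frac{569}{450}\right) = - 8 \left(\frac{1}{\left(-27\right) \left(- \frac{1}{49}\right) - 98} + \frac{569}{450}\right) = - 8 \left(\frac{1}{\frac{27}{49} - 98} + \frac{569}{450}\right) = - 8 \left(\frac{1}{- \frac{4775}{49}} + \frac{569}{450}\right) = - 8 \left(- \frac{49}{4775} + \frac{569}{450}\right) = \left(-8\right) \frac{107797}{85950} = - \frac{431188}{42975}$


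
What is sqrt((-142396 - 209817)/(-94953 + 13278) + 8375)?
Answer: sqrt(2053141014)/495 ≈ 91.539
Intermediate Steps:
sqrt((-142396 - 209817)/(-94953 + 13278) + 8375) = sqrt(-352213/(-81675) + 8375) = sqrt(-352213*(-1/81675) + 8375) = sqrt(352213/81675 + 8375) = sqrt(684380338/81675) = sqrt(2053141014)/495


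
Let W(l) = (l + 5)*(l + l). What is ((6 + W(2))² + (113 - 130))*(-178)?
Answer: -202742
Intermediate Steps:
W(l) = 2*l*(5 + l) (W(l) = (5 + l)*(2*l) = 2*l*(5 + l))
((6 + W(2))² + (113 - 130))*(-178) = ((6 + 2*2*(5 + 2))² + (113 - 130))*(-178) = ((6 + 2*2*7)² - 17)*(-178) = ((6 + 28)² - 17)*(-178) = (34² - 17)*(-178) = (1156 - 17)*(-178) = 1139*(-178) = -202742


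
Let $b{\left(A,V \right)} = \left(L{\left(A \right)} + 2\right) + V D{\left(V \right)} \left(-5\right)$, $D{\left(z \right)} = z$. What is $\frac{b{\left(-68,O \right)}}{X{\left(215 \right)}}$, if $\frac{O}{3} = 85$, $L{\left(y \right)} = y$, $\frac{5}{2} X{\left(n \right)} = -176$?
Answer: $\frac{1625955}{352} \approx 4619.2$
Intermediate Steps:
$X{\left(n \right)} = - \frac{352}{5}$ ($X{\left(n \right)} = \frac{2}{5} \left(-176\right) = - \frac{352}{5}$)
$O = 255$ ($O = 3 \cdot 85 = 255$)
$b{\left(A,V \right)} = 2 + A - 5 V^{2}$ ($b{\left(A,V \right)} = \left(A + 2\right) + V V \left(-5\right) = \left(2 + A\right) + V^{2} \left(-5\right) = \left(2 + A\right) - 5 V^{2} = 2 + A - 5 V^{2}$)
$\frac{b{\left(-68,O \right)}}{X{\left(215 \right)}} = \frac{2 - 68 - 5 \cdot 255^{2}}{- \frac{352}{5}} = \left(2 - 68 - 325125\right) \left(- \frac{5}{352}\right) = \left(-325191\right) \left(- \frac{5}{352}\right) = \frac{1625955}{352}$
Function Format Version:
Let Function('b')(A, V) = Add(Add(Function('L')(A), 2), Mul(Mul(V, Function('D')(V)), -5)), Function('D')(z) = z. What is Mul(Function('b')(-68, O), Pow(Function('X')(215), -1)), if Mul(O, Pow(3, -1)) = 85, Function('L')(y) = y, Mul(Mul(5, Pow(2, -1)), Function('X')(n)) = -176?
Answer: Rational(1625955, 352) ≈ 4619.2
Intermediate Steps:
Function('X')(n) = Rational(-352, 5) (Function('X')(n) = Mul(Rational(2, 5), -176) = Rational(-352, 5))
O = 255 (O = Mul(3, 85) = 255)
Function('b')(A, V) = Add(2, A, Mul(-5, Pow(V, 2))) (Function('b')(A, V) = Add(Add(A, 2), Mul(Mul(V, V), -5)) = Add(Add(2, A), Mul(Pow(V, 2), -5)) = Add(Add(2, A), Mul(-5, Pow(V, 2))) = Add(2, A, Mul(-5, Pow(V, 2))))
Mul(Function('b')(-68, O), Pow(Function('X')(215), -1)) = Mul(Add(2, -68, Mul(-5, Pow(255, 2))), Pow(Rational(-352, 5), -1)) = Mul(Add(2, -68, Mul(-5, 65025)), Rational(-5, 352)) = Mul(Add(2, -68, -325125), Rational(-5, 352)) = Mul(-325191, Rational(-5, 352)) = Rational(1625955, 352)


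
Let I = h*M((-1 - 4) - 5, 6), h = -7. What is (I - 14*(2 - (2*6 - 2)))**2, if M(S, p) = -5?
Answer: 21609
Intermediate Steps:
I = 35 (I = -7*(-5) = 35)
(I - 14*(2 - (2*6 - 2)))**2 = (35 - 14*(2 - (2*6 - 2)))**2 = (35 - 14*(2 - (12 - 2)))**2 = (35 - 14*(2 - 1*10))**2 = (35 - 14*(2 - 10))**2 = (35 - 14*(-8))**2 = (35 + 112)**2 = 147**2 = 21609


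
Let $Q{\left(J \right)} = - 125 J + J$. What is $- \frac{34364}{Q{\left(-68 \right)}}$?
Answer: $- \frac{8591}{2108} \approx -4.0754$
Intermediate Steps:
$Q{\left(J \right)} = - 124 J$
$- \frac{34364}{Q{\left(-68 \right)}} = - \frac{34364}{\left(-124\right) \left(-68\right)} = - \frac{34364}{8432} = \left(-34364\right) \frac{1}{8432} = - \frac{8591}{2108}$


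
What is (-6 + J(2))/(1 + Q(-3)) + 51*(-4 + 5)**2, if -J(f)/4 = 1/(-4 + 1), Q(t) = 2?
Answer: 445/9 ≈ 49.444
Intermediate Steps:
J(f) = 4/3 (J(f) = -4/(-4 + 1) = -4/(-3) = -4*(-1/3) = 4/3)
(-6 + J(2))/(1 + Q(-3)) + 51*(-4 + 5)**2 = (-6 + 4/3)/(1 + 2) + 51*(-4 + 5)**2 = -14/3/3 + 51*1**2 = -14/3*1/3 + 51*1 = -14/9 + 51 = 445/9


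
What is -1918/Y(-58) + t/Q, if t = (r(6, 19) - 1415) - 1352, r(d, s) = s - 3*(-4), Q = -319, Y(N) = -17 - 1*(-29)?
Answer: -289505/1914 ≈ -151.26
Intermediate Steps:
Y(N) = 12 (Y(N) = -17 + 29 = 12)
r(d, s) = 12 + s (r(d, s) = s + 12 = 12 + s)
t = -2736 (t = ((12 + 19) - 1415) - 1352 = (31 - 1415) - 1352 = -1384 - 1352 = -2736)
-1918/Y(-58) + t/Q = -1918/12 - 2736/(-319) = -1918*1/12 - 2736*(-1/319) = -959/6 + 2736/319 = -289505/1914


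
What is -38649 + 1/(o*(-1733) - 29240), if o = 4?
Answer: -1398011629/36172 ≈ -38649.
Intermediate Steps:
-38649 + 1/(o*(-1733) - 29240) = -38649 + 1/(4*(-1733) - 29240) = -38649 + 1/(-6932 - 29240) = -38649 + 1/(-36172) = -38649 - 1/36172 = -1398011629/36172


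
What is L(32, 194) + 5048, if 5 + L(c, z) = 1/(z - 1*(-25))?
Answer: 1104418/219 ≈ 5043.0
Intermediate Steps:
L(c, z) = -5 + 1/(25 + z) (L(c, z) = -5 + 1/(z - 1*(-25)) = -5 + 1/(z + 25) = -5 + 1/(25 + z))
L(32, 194) + 5048 = (-124 - 5*194)/(25 + 194) + 5048 = (-124 - 970)/219 + 5048 = (1/219)*(-1094) + 5048 = -1094/219 + 5048 = 1104418/219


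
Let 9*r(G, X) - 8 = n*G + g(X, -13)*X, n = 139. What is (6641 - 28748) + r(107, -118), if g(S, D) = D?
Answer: -182548/9 ≈ -20283.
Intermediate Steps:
r(G, X) = 8/9 - 13*X/9 + 139*G/9 (r(G, X) = 8/9 + (139*G - 13*X)/9 = 8/9 + (-13*X + 139*G)/9 = 8/9 + (-13*X/9 + 139*G/9) = 8/9 - 13*X/9 + 139*G/9)
(6641 - 28748) + r(107, -118) = (6641 - 28748) + (8/9 - 13/9*(-118) + (139/9)*107) = -22107 + (8/9 + 1534/9 + 14873/9) = -22107 + 16415/9 = -182548/9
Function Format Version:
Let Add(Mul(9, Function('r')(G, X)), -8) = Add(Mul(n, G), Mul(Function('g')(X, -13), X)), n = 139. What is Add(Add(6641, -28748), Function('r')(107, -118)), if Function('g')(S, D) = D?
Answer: Rational(-182548, 9) ≈ -20283.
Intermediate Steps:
Function('r')(G, X) = Add(Rational(8, 9), Mul(Rational(-13, 9), X), Mul(Rational(139, 9), G)) (Function('r')(G, X) = Add(Rational(8, 9), Mul(Rational(1, 9), Add(Mul(139, G), Mul(-13, X)))) = Add(Rational(8, 9), Mul(Rational(1, 9), Add(Mul(-13, X), Mul(139, G)))) = Add(Rational(8, 9), Add(Mul(Rational(-13, 9), X), Mul(Rational(139, 9), G))) = Add(Rational(8, 9), Mul(Rational(-13, 9), X), Mul(Rational(139, 9), G)))
Add(Add(6641, -28748), Function('r')(107, -118)) = Add(Add(6641, -28748), Add(Rational(8, 9), Mul(Rational(-13, 9), -118), Mul(Rational(139, 9), 107))) = Add(-22107, Add(Rational(8, 9), Rational(1534, 9), Rational(14873, 9))) = Add(-22107, Rational(16415, 9)) = Rational(-182548, 9)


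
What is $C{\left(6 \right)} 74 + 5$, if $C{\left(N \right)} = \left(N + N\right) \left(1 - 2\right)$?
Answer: $-883$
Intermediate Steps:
$C{\left(N \right)} = - 2 N$ ($C{\left(N \right)} = 2 N \left(-1\right) = - 2 N$)
$C{\left(6 \right)} 74 + 5 = \left(-2\right) 6 \cdot 74 + 5 = \left(-12\right) 74 + 5 = -888 + 5 = -883$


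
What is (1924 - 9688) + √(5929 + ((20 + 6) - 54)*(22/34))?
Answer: -7764 + 3*√189805/17 ≈ -7687.1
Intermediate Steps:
(1924 - 9688) + √(5929 + ((20 + 6) - 54)*(22/34)) = -7764 + √(5929 + (26 - 54)*(22*(1/34))) = -7764 + √(5929 - 28*11/17) = -7764 + √(5929 - 308/17) = -7764 + √(100485/17) = -7764 + 3*√189805/17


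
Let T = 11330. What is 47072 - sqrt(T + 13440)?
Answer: 47072 - sqrt(24770) ≈ 46915.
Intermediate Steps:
47072 - sqrt(T + 13440) = 47072 - sqrt(11330 + 13440) = 47072 - sqrt(24770)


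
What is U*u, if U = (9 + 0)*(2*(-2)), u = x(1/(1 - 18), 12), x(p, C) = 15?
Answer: -540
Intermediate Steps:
u = 15
U = -36 (U = 9*(-4) = -36)
U*u = -36*15 = -540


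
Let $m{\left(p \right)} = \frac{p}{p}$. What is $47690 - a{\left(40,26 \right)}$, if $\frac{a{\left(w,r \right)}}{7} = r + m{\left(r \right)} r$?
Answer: $47326$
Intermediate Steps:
$m{\left(p \right)} = 1$
$a{\left(w,r \right)} = 14 r$ ($a{\left(w,r \right)} = 7 \left(r + 1 r\right) = 7 \left(r + r\right) = 7 \cdot 2 r = 14 r$)
$47690 - a{\left(40,26 \right)} = 47690 - 14 \cdot 26 = 47690 - 364 = 47326$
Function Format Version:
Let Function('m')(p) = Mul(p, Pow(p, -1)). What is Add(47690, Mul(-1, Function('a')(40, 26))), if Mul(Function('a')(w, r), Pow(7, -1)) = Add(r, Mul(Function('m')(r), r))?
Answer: 47326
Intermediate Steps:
Function('m')(p) = 1
Function('a')(w, r) = Mul(14, r) (Function('a')(w, r) = Mul(7, Add(r, Mul(1, r))) = Mul(7, Add(r, r)) = Mul(7, Mul(2, r)) = Mul(14, r))
Add(47690, Mul(-1, Function('a')(40, 26))) = Add(47690, Mul(-1, Mul(14, 26))) = Add(47690, Mul(-1, 364)) = Add(47690, -364) = 47326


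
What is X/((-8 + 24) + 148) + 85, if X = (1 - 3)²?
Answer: 3486/41 ≈ 85.024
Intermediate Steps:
X = 4 (X = (-2)² = 4)
X/((-8 + 24) + 148) + 85 = 4/((-8 + 24) + 148) + 85 = 4/(16 + 148) + 85 = 4/164 + 85 = (1/164)*4 + 85 = 1/41 + 85 = 3486/41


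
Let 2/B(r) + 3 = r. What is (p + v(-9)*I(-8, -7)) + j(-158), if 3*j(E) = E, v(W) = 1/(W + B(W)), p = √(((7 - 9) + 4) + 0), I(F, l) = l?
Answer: -8564/165 + √2 ≈ -50.489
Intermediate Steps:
B(r) = 2/(-3 + r)
p = √2 (p = √((-2 + 4) + 0) = √(2 + 0) = √2 ≈ 1.4142)
v(W) = 1/(W + 2/(-3 + W))
j(E) = E/3
(p + v(-9)*I(-8, -7)) + j(-158) = (√2 + ((-3 - 9)/(2 - 9*(-3 - 9)))*(-7)) + (⅓)*(-158) = (√2 + (-12/(2 - 9*(-12)))*(-7)) - 158/3 = (√2 + (-12/(2 + 108))*(-7)) - 158/3 = (√2 + (-12/110)*(-7)) - 158/3 = (√2 + ((1/110)*(-12))*(-7)) - 158/3 = (√2 - 6/55*(-7)) - 158/3 = (√2 + 42/55) - 158/3 = (42/55 + √2) - 158/3 = -8564/165 + √2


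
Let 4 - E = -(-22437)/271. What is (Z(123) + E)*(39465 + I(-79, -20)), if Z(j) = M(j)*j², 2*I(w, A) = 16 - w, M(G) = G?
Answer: 19925110778050/271 ≈ 7.3524e+10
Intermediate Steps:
I(w, A) = 8 - w/2 (I(w, A) = (16 - w)/2 = 8 - w/2)
Z(j) = j³ (Z(j) = j*j² = j³)
E = -21353/271 (E = 4 - (-81)*(-277/271) = 4 - (-81)*(-277*1/271) = 4 - (-81)*(-277)/271 = 4 - 1*22437/271 = 4 - 22437/271 = -21353/271 ≈ -78.793)
(Z(123) + E)*(39465 + I(-79, -20)) = (123³ - 21353/271)*(39465 + (8 - ½*(-79))) = (1860867 - 21353/271)*(39465 + (8 + 79/2)) = 504273604*(39465 + 95/2)/271 = (504273604/271)*(79025/2) = 19925110778050/271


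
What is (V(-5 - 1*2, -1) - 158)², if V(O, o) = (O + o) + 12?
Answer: 23716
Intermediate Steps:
V(O, o) = 12 + O + o
(V(-5 - 1*2, -1) - 158)² = ((12 + (-5 - 1*2) - 1) - 158)² = ((12 + (-5 - 2) - 1) - 158)² = ((12 - 7 - 1) - 158)² = (4 - 158)² = (-154)² = 23716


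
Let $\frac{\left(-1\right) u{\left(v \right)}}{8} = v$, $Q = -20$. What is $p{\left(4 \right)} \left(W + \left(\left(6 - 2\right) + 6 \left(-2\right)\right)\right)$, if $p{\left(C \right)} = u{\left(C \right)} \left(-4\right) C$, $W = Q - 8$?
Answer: $-18432$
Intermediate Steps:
$u{\left(v \right)} = - 8 v$
$W = -28$ ($W = -20 - 8 = -28$)
$p{\left(C \right)} = 32 C^{2}$ ($p{\left(C \right)} = - 8 C \left(-4\right) C = 32 C C = 32 C^{2}$)
$p{\left(4 \right)} \left(W + \left(\left(6 - 2\right) + 6 \left(-2\right)\right)\right) = 32 \cdot 4^{2} \left(-28 + \left(\left(6 - 2\right) + 6 \left(-2\right)\right)\right) = 32 \cdot 16 \left(-28 + \left(\left(6 - 2\right) - 12\right)\right) = 512 \left(-28 + \left(4 - 12\right)\right) = 512 \left(-28 - 8\right) = 512 \left(-36\right) = -18432$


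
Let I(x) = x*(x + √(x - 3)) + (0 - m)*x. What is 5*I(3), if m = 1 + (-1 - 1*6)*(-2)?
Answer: -180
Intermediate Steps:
m = 15 (m = 1 + (-1 - 6)*(-2) = 1 - 7*(-2) = 1 + 14 = 15)
I(x) = -15*x + x*(x + √(-3 + x)) (I(x) = x*(x + √(x - 3)) + (0 - 1*15)*x = x*(x + √(-3 + x)) + (0 - 15)*x = x*(x + √(-3 + x)) - 15*x = -15*x + x*(x + √(-3 + x)))
5*I(3) = 5*(3*(-15 + 3 + √(-3 + 3))) = 5*(3*(-15 + 3 + √0)) = 5*(3*(-15 + 3 + 0)) = 5*(3*(-12)) = 5*(-36) = -180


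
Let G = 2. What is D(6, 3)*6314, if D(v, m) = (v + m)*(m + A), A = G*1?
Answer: 284130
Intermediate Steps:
A = 2 (A = 2*1 = 2)
D(v, m) = (2 + m)*(m + v) (D(v, m) = (v + m)*(m + 2) = (m + v)*(2 + m) = (2 + m)*(m + v))
D(6, 3)*6314 = (3² + 2*3 + 2*6 + 3*6)*6314 = (9 + 6 + 12 + 18)*6314 = 45*6314 = 284130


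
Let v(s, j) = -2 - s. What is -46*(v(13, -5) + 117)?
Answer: -4692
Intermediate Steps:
-46*(v(13, -5) + 117) = -46*((-2 - 1*13) + 117) = -46*((-2 - 13) + 117) = -46*(-15 + 117) = -46*102 = -4692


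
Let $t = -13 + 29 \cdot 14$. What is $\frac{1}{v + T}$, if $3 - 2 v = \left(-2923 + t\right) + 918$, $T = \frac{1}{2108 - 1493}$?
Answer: $\frac{1230}{993227} \approx 0.0012384$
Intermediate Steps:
$t = 393$ ($t = -13 + 406 = 393$)
$T = \frac{1}{615} \approx 0.001626$
$v = \frac{1615}{2}$ ($v = \frac{3}{2} - \frac{\left(-2923 + 393\right) + 918}{2} = \frac{3}{2} - \frac{-2530 + 918}{2} = \frac{3}{2} - -806 = \frac{3}{2} + 806 = \frac{1615}{2} \approx 807.5$)
$\frac{1}{v + T} = \frac{1}{\frac{1615}{2} + \frac{1}{615}} = \frac{1}{\frac{993227}{1230}} = \frac{1230}{993227}$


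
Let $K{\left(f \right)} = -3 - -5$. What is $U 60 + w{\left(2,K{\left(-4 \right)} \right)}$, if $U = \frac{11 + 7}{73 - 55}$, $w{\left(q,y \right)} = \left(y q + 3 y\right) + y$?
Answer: $72$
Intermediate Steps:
$K{\left(f \right)} = 2$ ($K{\left(f \right)} = -3 + 5 = 2$)
$w{\left(q,y \right)} = 4 y + q y$ ($w{\left(q,y \right)} = \left(q y + 3 y\right) + y = \left(3 y + q y\right) + y = 4 y + q y$)
$U = 1$ ($U = \frac{18}{18} = 18 \cdot \frac{1}{18} = 1$)
$U 60 + w{\left(2,K{\left(-4 \right)} \right)} = 1 \cdot 60 + 2 \left(4 + 2\right) = 60 + 2 \cdot 6 = 60 + 12 = 72$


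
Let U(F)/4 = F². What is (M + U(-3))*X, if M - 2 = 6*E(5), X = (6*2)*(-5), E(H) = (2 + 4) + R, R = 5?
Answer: -6240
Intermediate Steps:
E(H) = 11 (E(H) = (2 + 4) + 5 = 6 + 5 = 11)
X = -60 (X = 12*(-5) = -60)
M = 68 (M = 2 + 6*11 = 2 + 66 = 68)
U(F) = 4*F²
(M + U(-3))*X = (68 + 4*(-3)²)*(-60) = (68 + 4*9)*(-60) = (68 + 36)*(-60) = 104*(-60) = -6240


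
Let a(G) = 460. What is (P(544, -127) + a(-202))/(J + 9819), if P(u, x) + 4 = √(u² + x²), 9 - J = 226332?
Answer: -19/9021 - √312065/216504 ≈ -0.0046864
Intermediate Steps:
J = -226323 (J = 9 - 1*226332 = 9 - 226332 = -226323)
P(u, x) = -4 + √(u² + x²)
(P(544, -127) + a(-202))/(J + 9819) = ((-4 + √(544² + (-127)²)) + 460)/(-226323 + 9819) = ((-4 + √(295936 + 16129)) + 460)/(-216504) = ((-4 + √312065) + 460)*(-1/216504) = (456 + √312065)*(-1/216504) = -19/9021 - √312065/216504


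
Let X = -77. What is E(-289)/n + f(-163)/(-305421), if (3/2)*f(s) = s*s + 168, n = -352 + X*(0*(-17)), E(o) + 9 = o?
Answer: 127111763/161262288 ≈ 0.78823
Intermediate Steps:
E(o) = -9 + o
n = -352 (n = -352 - 0*(-17) = -352 - 77*0 = -352 + 0 = -352)
f(s) = 112 + 2*s²/3 (f(s) = 2*(s*s + 168)/3 = 2*(s² + 168)/3 = 2*(168 + s²)/3 = 112 + 2*s²/3)
E(-289)/n + f(-163)/(-305421) = (-9 - 289)/(-352) + (112 + (⅔)*(-163)²)/(-305421) = -298*(-1/352) + (112 + (⅔)*26569)*(-1/305421) = 149/176 + (112 + 53138/3)*(-1/305421) = 149/176 + (53474/3)*(-1/305421) = 149/176 - 53474/916263 = 127111763/161262288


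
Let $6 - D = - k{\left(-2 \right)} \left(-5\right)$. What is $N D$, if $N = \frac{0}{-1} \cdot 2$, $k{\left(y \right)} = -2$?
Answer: $0$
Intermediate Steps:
$N = 0$ ($N = 0 \left(-1\right) 2 = 0 \cdot 2 = 0$)
$D = 16$ ($D = 6 - \left(-1\right) \left(-2\right) \left(-5\right) = 6 - 2 \left(-5\right) = 6 - -10 = 6 + 10 = 16$)
$N D = 0 \cdot 16 = 0$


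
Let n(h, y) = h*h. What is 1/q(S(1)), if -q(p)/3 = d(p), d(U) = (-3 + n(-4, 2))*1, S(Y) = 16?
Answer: -1/39 ≈ -0.025641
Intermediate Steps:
n(h, y) = h**2
d(U) = 13 (d(U) = (-3 + (-4)**2)*1 = (-3 + 16)*1 = 13*1 = 13)
q(p) = -39 (q(p) = -3*13 = -39)
1/q(S(1)) = 1/(-39) = -1/39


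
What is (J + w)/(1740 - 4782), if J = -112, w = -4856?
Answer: 276/169 ≈ 1.6331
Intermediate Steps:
(J + w)/(1740 - 4782) = (-112 - 4856)/(1740 - 4782) = -4968/(-3042) = -4968*(-1/3042) = 276/169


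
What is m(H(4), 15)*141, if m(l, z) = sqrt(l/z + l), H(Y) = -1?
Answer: 188*I*sqrt(15)/5 ≈ 145.62*I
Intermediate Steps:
m(l, z) = sqrt(l + l/z)
m(H(4), 15)*141 = sqrt(-1 - 1/15)*141 = sqrt(-16/15)*141 = (4*I*sqrt(15)/15)*141 = 188*I*sqrt(15)/5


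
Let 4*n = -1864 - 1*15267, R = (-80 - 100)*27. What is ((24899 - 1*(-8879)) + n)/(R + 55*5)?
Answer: -117981/18340 ≈ -6.4330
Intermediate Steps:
R = -4860 (R = -180*27 = -4860)
n = -17131/4 (n = (-1864 - 1*15267)/4 = (-1864 - 15267)/4 = (¼)*(-17131) = -17131/4 ≈ -4282.8)
((24899 - 1*(-8879)) + n)/(R + 55*5) = ((24899 - 1*(-8879)) - 17131/4)/(-4860 + 55*5) = ((24899 + 8879) - 17131/4)/(-4860 + 275) = (33778 - 17131/4)/(-4585) = (117981/4)*(-1/4585) = -117981/18340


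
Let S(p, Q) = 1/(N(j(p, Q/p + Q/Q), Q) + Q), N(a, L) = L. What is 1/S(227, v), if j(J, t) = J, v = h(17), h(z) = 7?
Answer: 14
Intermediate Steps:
v = 7
S(p, Q) = 1/(2*Q) (S(p, Q) = 1/(Q + Q) = 1/(2*Q))
1/S(227, v) = 1/((½)/7) = 1/((½)*(⅐)) = 1/(1/14) = 14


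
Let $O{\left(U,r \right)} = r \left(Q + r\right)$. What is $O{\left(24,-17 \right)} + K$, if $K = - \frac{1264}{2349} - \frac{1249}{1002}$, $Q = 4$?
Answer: $\frac{171988943}{784566} \approx 219.22$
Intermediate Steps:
$O{\left(U,r \right)} = r \left(4 + r\right)$
$K = - \frac{1400143}{784566}$ ($K = \left(-1264\right) \frac{1}{2349} - \frac{1249}{1002} = - \frac{1264}{2349} - \frac{1249}{1002} = - \frac{1400143}{784566} \approx -1.7846$)
$O{\left(24,-17 \right)} + K = - 17 \left(4 - 17\right) - \frac{1400143}{784566} = \left(-17\right) \left(-13\right) - \frac{1400143}{784566} = 221 - \frac{1400143}{784566} = \frac{171988943}{784566}$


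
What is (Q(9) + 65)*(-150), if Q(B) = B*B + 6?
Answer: -22800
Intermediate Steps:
Q(B) = 6 + B² (Q(B) = B² + 6 = 6 + B²)
(Q(9) + 65)*(-150) = ((6 + 9²) + 65)*(-150) = ((6 + 81) + 65)*(-150) = (87 + 65)*(-150) = 152*(-150) = -22800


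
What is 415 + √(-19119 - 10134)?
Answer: 415 + 7*I*√597 ≈ 415.0 + 171.04*I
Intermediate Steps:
415 + √(-19119 - 10134) = 415 + √(-29253) = 415 + 7*I*√597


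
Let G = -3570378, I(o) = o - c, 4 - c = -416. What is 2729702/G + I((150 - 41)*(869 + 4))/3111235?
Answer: -4077248750692/5554142498415 ≈ -0.73409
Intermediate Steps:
c = 420 (c = 4 - 1*(-416) = 4 + 416 = 420)
I(o) = -420 + o (I(o) = o - 1*420 = o - 420 = -420 + o)
2729702/G + I((150 - 41)*(869 + 4))/3111235 = 2729702/(-3570378) + (-420 + (150 - 41)*(869 + 4))/3111235 = 2729702*(-1/3570378) + (-420 + 109*873)*(1/3111235) = -1364851/1785189 + (-420 + 95157)*(1/3111235) = -1364851/1785189 + 94737*(1/3111235) = -1364851/1785189 + 94737/3111235 = -4077248750692/5554142498415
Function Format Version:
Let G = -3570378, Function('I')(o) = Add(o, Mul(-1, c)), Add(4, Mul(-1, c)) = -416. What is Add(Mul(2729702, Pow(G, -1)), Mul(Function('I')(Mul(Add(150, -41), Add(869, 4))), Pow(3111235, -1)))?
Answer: Rational(-4077248750692, 5554142498415) ≈ -0.73409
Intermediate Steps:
c = 420 (c = Add(4, Mul(-1, -416)) = Add(4, 416) = 420)
Function('I')(o) = Add(-420, o) (Function('I')(o) = Add(o, Mul(-1, 420)) = Add(o, -420) = Add(-420, o))
Add(Mul(2729702, Pow(G, -1)), Mul(Function('I')(Mul(Add(150, -41), Add(869, 4))), Pow(3111235, -1))) = Add(Mul(2729702, Pow(-3570378, -1)), Mul(Add(-420, Mul(Add(150, -41), Add(869, 4))), Pow(3111235, -1))) = Add(Mul(2729702, Rational(-1, 3570378)), Mul(Add(-420, Mul(109, 873)), Rational(1, 3111235))) = Add(Rational(-1364851, 1785189), Mul(Add(-420, 95157), Rational(1, 3111235))) = Add(Rational(-1364851, 1785189), Mul(94737, Rational(1, 3111235))) = Add(Rational(-1364851, 1785189), Rational(94737, 3111235)) = Rational(-4077248750692, 5554142498415)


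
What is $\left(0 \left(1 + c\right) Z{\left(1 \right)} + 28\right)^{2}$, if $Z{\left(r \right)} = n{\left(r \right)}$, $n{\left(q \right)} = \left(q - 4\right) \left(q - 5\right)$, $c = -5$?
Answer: $784$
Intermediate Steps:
$n{\left(q \right)} = \left(-5 + q\right) \left(-4 + q\right)$ ($n{\left(q \right)} = \left(-4 + q\right) \left(-5 + q\right) = \left(-5 + q\right) \left(-4 + q\right)$)
$Z{\left(r \right)} = 20 + r^{2} - 9 r$
$\left(0 \left(1 + c\right) Z{\left(1 \right)} + 28\right)^{2} = \left(0 \left(1 - 5\right) \left(20 + 1^{2} - 9\right) + 28\right)^{2} = \left(0 \left(-4\right) \left(20 + 1 - 9\right) + 28\right)^{2} = \left(0 \cdot 12 + 28\right)^{2} = \left(0 + 28\right)^{2} = 28^{2} = 784$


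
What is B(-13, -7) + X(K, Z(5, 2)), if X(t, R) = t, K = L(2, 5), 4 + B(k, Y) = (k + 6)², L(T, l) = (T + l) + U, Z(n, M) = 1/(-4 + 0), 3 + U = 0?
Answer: 49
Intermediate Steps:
U = -3 (U = -3 + 0 = -3)
Z(n, M) = -¼ (Z(n, M) = 1/(-4) = -¼)
L(T, l) = -3 + T + l (L(T, l) = (T + l) - 3 = -3 + T + l)
B(k, Y) = -4 + (6 + k)² (B(k, Y) = -4 + (k + 6)² = -4 + (6 + k)²)
K = 4 (K = -3 + 2 + 5 = 4)
B(-13, -7) + X(K, Z(5, 2)) = (-4 + (6 - 13)²) + 4 = (-4 + (-7)²) + 4 = (-4 + 49) + 4 = 45 + 4 = 49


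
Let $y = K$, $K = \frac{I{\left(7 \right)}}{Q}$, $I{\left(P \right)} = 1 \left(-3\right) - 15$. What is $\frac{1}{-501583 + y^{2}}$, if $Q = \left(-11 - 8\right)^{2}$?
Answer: $- \frac{130321}{65366797819} \approx -1.9937 \cdot 10^{-6}$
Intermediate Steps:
$Q = 361$ ($Q = \left(-19\right)^{2} = 361$)
$I{\left(P \right)} = -18$ ($I{\left(P \right)} = -3 - 15 = -18$)
$K = - \frac{18}{361} \approx -0.049861$
$y = - \frac{18}{361} \approx -0.049861$
$\frac{1}{-501583 + y^{2}} = \frac{1}{-501583 + \left(- \frac{18}{361}\right)^{2}} = \frac{1}{-501583 + \frac{324}{130321}} = \frac{1}{- \frac{65366797819}{130321}} = - \frac{130321}{65366797819}$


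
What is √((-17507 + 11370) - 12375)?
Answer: 4*I*√1157 ≈ 136.06*I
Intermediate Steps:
√((-17507 + 11370) - 12375) = √(-6137 - 12375) = √(-18512) = 4*I*√1157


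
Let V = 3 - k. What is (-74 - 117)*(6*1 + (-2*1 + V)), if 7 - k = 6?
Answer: -1146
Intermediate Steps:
k = 1 (k = 7 - 1*6 = 7 - 6 = 1)
V = 2 (V = 3 - 1*1 = 3 - 1 = 2)
(-74 - 117)*(6*1 + (-2*1 + V)) = (-74 - 117)*(6*1 + (-2*1 + 2)) = -191*(6 + (-2 + 2)) = -191*(6 + 0) = -191*6 = -1146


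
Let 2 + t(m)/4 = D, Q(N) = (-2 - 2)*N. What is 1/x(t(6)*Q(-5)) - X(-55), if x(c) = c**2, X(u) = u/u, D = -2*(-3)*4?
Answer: -3097599/3097600 ≈ -1.0000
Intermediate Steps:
Q(N) = -4*N
D = 24 (D = 6*4 = 24)
t(m) = 88 (t(m) = -8 + 4*24 = -8 + 96 = 88)
X(u) = 1
1/x(t(6)*Q(-5)) - X(-55) = 1/((88*(-4*(-5)))**2) - 1*1 = 1/((88*20)**2) - 1 = 1/(1760**2) - 1 = 1/3097600 - 1 = -3097599/3097600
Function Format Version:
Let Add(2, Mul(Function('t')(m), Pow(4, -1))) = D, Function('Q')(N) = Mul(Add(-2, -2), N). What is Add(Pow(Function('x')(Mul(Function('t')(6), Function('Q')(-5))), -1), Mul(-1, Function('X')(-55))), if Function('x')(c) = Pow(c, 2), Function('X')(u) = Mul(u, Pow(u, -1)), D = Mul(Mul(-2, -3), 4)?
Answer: Rational(-3097599, 3097600) ≈ -1.0000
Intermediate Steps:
Function('Q')(N) = Mul(-4, N)
D = 24 (D = Mul(6, 4) = 24)
Function('t')(m) = 88 (Function('t')(m) = Add(-8, Mul(4, 24)) = Add(-8, 96) = 88)
Function('X')(u) = 1
Add(Pow(Function('x')(Mul(Function('t')(6), Function('Q')(-5))), -1), Mul(-1, Function('X')(-55))) = Add(Pow(Pow(Mul(88, Mul(-4, -5)), 2), -1), Mul(-1, 1)) = Add(Pow(Pow(Mul(88, 20), 2), -1), -1) = Add(Pow(Pow(1760, 2), -1), -1) = Add(Pow(3097600, -1), -1) = Add(Rational(1, 3097600), -1) = Rational(-3097599, 3097600)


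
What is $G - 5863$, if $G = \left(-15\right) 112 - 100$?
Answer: $-7643$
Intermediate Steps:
$G = -1780$ ($G = -1680 - 100 = -1780$)
$G - 5863 = -1780 - 5863 = -7643$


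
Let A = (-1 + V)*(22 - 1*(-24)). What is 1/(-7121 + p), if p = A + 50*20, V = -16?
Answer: -1/6903 ≈ -0.00014486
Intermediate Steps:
A = -782 (A = (-1 - 16)*(22 - 1*(-24)) = -17*(22 + 24) = -17*46 = -782)
p = 218 (p = -782 + 50*20 = -782 + 1000 = 218)
1/(-7121 + p) = 1/(-7121 + 218) = 1/(-6903) = -1/6903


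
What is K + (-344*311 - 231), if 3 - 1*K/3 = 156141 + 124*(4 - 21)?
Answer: -569305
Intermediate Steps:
K = -462090 (K = 9 - 3*(156141 + 124*(4 - 21)) = 9 - 3*(156141 + 124*(-17)) = 9 - 3*(156141 - 2108) = 9 - 3*154033 = 9 - 462099 = -462090)
K + (-344*311 - 231) = -462090 + (-344*311 - 231) = -462090 + (-106984 - 231) = -462090 - 107215 = -569305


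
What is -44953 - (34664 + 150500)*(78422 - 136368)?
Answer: 10729468191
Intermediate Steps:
-44953 - (34664 + 150500)*(78422 - 136368) = -44953 - 185164*(-57946) = -44953 - 1*(-10729513144) = -44953 + 10729513144 = 10729468191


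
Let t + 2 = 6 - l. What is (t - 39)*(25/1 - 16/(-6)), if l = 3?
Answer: -3154/3 ≈ -1051.3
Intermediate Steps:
t = 1 (t = -2 + (6 - 1*3) = -2 + (6 - 3) = -2 + 3 = 1)
(t - 39)*(25/1 - 16/(-6)) = (1 - 39)*(25/1 - 16/(-6)) = -38*(25*1 - 16*(-⅙)) = -38*(25 + 8/3) = -38*83/3 = -3154/3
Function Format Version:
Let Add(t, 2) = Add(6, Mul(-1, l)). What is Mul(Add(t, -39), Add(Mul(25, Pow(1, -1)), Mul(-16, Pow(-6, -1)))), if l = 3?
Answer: Rational(-3154, 3) ≈ -1051.3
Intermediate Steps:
t = 1 (t = Add(-2, Add(6, Mul(-1, 3))) = Add(-2, Add(6, -3)) = Add(-2, 3) = 1)
Mul(Add(t, -39), Add(Mul(25, Pow(1, -1)), Mul(-16, Pow(-6, -1)))) = Mul(Add(1, -39), Add(Mul(25, Pow(1, -1)), Mul(-16, Pow(-6, -1)))) = Mul(-38, Add(Mul(25, 1), Mul(-16, Rational(-1, 6)))) = Mul(-38, Add(25, Rational(8, 3))) = Mul(-38, Rational(83, 3)) = Rational(-3154, 3)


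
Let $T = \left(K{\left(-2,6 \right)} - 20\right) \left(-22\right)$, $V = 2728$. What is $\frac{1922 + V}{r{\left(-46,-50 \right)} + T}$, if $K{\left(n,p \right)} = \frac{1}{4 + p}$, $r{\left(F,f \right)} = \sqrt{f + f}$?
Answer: $\frac{50894250}{4794221} - \frac{1162500 i}{4794221} \approx 10.616 - 0.24248 i$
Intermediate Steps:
$r{\left(F,f \right)} = \sqrt{2} \sqrt{f}$ ($r{\left(F,f \right)} = \sqrt{2 f} = \sqrt{2} \sqrt{f}$)
$T = \frac{2189}{5}$ ($T = \left(\frac{1}{4 + 6} - 20\right) \left(-22\right) = \left(\frac{1}{10} - 20\right) \left(-22\right) = \left(- \frac{199}{10}\right) \left(-22\right) = \frac{2189}{5} \approx 437.8$)
$\frac{1922 + V}{r{\left(-46,-50 \right)} + T} = \frac{1922 + 2728}{\sqrt{2} \sqrt{-50} + \frac{2189}{5}} = \frac{4650}{\sqrt{2} \cdot 5 i \sqrt{2} + \frac{2189}{5}} = \frac{4650}{10 i + \frac{2189}{5}} = \frac{4650}{\frac{2189}{5} + 10 i} = 4650 \frac{25 \left(\frac{2189}{5} - 10 i\right)}{4794221} = \frac{116250 \left(\frac{2189}{5} - 10 i\right)}{4794221}$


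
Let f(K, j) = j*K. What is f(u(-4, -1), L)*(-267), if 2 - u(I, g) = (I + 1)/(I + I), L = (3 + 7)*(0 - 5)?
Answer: 86775/4 ≈ 21694.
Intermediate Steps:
L = -50 (L = 10*(-5) = -50)
u(I, g) = 2 - (1 + I)/(2*I) (u(I, g) = 2 - (I + 1)/(I + I) = 2 - (1 + I)/(2*I))
f(K, j) = K*j
f(u(-4, -1), L)*(-267) = (((½)*(-1 + 3*(-4))/(-4))*(-50))*(-267) = (((½)*(-¼)*(-1 - 12))*(-50))*(-267) = (((½)*(-¼)*(-13))*(-50))*(-267) = ((13/8)*(-50))*(-267) = -325/4*(-267) = 86775/4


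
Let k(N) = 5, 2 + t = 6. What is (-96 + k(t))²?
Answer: 8281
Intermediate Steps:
t = 4 (t = -2 + 6 = 4)
(-96 + k(t))² = (-96 + 5)² = (-91)² = 8281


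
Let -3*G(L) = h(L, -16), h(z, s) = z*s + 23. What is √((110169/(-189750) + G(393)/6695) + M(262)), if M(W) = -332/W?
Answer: I*√68057608640844404010/6656771550 ≈ 1.2393*I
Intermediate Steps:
h(z, s) = 23 + s*z (h(z, s) = s*z + 23 = 23 + s*z)
G(L) = -23/3 + 16*L/3 (G(L) = -(23 - 16*L)/3 = -23/3 + 16*L/3)
√((110169/(-189750) + G(393)/6695) + M(262)) = √((110169/(-189750) + (-23/3 + (16/3)*393)/6695) - 332/262) = √((110169*(-1/189750) + (-23/3 + 2096)*(1/6695)) - 332*1/262) = √((-36723/63250 + (6265/3)*(1/6695)) - 166/131) = √((-36723/63250 + 1253/4017) - 166/131) = √(-68264041/254075250 - 166/131) = √(-51119080871/33283857750) = I*√68057608640844404010/6656771550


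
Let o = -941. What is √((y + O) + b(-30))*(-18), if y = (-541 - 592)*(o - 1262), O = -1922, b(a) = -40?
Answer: -18*√2494037 ≈ -28427.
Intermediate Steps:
y = 2495999 (y = (-541 - 592)*(-941 - 1262) = -1133*(-2203) = 2495999)
√((y + O) + b(-30))*(-18) = √((2495999 - 1922) - 40)*(-18) = √(2494077 - 40)*(-18) = √2494037*(-18) = -18*√2494037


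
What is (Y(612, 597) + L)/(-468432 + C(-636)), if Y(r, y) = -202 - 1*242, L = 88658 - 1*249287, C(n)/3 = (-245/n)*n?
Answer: 53691/156389 ≈ 0.34332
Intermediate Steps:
C(n) = -735 (C(n) = 3*((-245/n)*n) = 3*(-245) = -735)
L = -160629 (L = 88658 - 249287 = -160629)
Y(r, y) = -444 (Y(r, y) = -202 - 242 = -444)
(Y(612, 597) + L)/(-468432 + C(-636)) = (-444 - 160629)/(-468432 - 735) = -161073/(-469167) = -161073*(-1/469167) = 53691/156389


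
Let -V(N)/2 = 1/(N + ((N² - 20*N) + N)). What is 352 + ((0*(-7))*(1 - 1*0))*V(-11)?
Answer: 352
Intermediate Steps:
V(N) = -2/(N² - 18*N) (V(N) = -2/(N + ((N² - 20*N) + N)) = -2/(N + (N² - 19*N)) = -2/(N² - 18*N))
352 + ((0*(-7))*(1 - 1*0))*V(-11) = 352 + ((0*(-7))*(1 - 1*0))*(-2/(-11*(-18 - 11))) = 352 + (0*(1 + 0))*(-2*(-1/11)/(-29)) = 352 + (0*1)*(-2*(-1/11)*(-1/29)) = 352 + 0*(-2/319) = 352 + 0 = 352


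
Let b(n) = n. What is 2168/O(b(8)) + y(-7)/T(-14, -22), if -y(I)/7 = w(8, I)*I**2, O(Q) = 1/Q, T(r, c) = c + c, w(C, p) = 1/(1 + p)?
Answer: 4578473/264 ≈ 17343.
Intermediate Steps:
T(r, c) = 2*c
y(I) = -7*I**2/(1 + I)
2168/O(b(8)) + y(-7)/T(-14, -22) = 2168/(1/8) + (-7*(-7)**2/(1 - 7))/((2*(-22))) = 2168/(1/8) - 7*49/(-6)/(-44) = 2168*8 - 7*49*(-1/6)*(-1/44) = 17344 + (343/6)*(-1/44) = 17344 - 343/264 = 4578473/264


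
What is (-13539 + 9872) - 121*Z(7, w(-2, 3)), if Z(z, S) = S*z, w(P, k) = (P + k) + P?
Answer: -2820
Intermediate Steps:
w(P, k) = k + 2*P
(-13539 + 9872) - 121*Z(7, w(-2, 3)) = (-13539 + 9872) - 121*(3 + 2*(-2))*7 = -3667 - 121*(3 - 4)*7 = -3667 - (-121)*7 = -3667 - 121*(-7) = -3667 + 847 = -2820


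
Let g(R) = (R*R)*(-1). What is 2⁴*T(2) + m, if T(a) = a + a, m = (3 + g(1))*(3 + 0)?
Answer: 70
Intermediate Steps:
g(R) = -R² (g(R) = R²*(-1) = -R²)
m = 6 (m = (3 - 1*1²)*(3 + 0) = (3 - 1*1)*3 = (3 - 1)*3 = 2*3 = 6)
T(a) = 2*a
2⁴*T(2) + m = 2⁴*(2*2) + 6 = 16*4 + 6 = 64 + 6 = 70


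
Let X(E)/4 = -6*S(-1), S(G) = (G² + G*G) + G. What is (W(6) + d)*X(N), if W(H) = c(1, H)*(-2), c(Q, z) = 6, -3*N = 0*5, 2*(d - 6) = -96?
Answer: 1296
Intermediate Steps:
d = -42 (d = 6 + (½)*(-96) = 6 - 48 = -42)
S(G) = G + 2*G² (S(G) = (G² + G²) + G = 2*G² + G = G + 2*G²)
N = 0 (N = -0*5 = -⅓*0 = 0)
X(E) = -24 (X(E) = 4*(-(-6)*(1 + 2*(-1))) = 4*(-(-6)*(1 - 2)) = 4*(-(-6)*(-1)) = 4*(-6*1) = 4*(-6) = -24)
W(H) = -12 (W(H) = 6*(-2) = -12)
(W(6) + d)*X(N) = (-12 - 42)*(-24) = -54*(-24) = 1296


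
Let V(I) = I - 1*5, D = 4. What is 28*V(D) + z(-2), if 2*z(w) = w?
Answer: -29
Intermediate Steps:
z(w) = w/2
V(I) = -5 + I (V(I) = I - 5 = -5 + I)
28*V(D) + z(-2) = 28*(-5 + 4) + (1/2)*(-2) = 28*(-1) - 1 = -28 - 1 = -29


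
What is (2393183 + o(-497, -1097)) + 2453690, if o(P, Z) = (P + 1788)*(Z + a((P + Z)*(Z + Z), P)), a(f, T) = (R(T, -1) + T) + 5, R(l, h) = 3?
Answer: 2799347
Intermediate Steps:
a(f, T) = 8 + T (a(f, T) = (3 + T) + 5 = 8 + T)
o(P, Z) = (1788 + P)*(8 + P + Z) (o(P, Z) = (P + 1788)*(Z + (8 + P)) = (1788 + P)*(8 + P + Z))
(2393183 + o(-497, -1097)) + 2453690 = (2393183 + (14304 + (-497)² + 1788*(-1097) + 1796*(-497) - 497*(-1097))) + 2453690 = (2393183 + (14304 + 247009 - 1961436 - 892612 + 545209)) + 2453690 = (2393183 - 2047526) + 2453690 = 345657 + 2453690 = 2799347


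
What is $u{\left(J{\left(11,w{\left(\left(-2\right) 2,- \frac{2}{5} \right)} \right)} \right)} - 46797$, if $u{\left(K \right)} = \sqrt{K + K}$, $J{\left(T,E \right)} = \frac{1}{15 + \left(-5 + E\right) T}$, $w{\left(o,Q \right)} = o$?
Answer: $-46797 + \frac{i \sqrt{42}}{42} \approx -46797.0 + 0.1543 i$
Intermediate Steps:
$J{\left(T,E \right)} = \frac{1}{15 + T \left(-5 + E\right)}$
$u{\left(K \right)} = \sqrt{2} \sqrt{K}$ ($u{\left(K \right)} = \sqrt{2 K} = \sqrt{2} \sqrt{K}$)
$u{\left(J{\left(11,w{\left(\left(-2\right) 2,- \frac{2}{5} \right)} \right)} \right)} - 46797 = \sqrt{2} \sqrt{\frac{1}{15 - 55 + \left(-2\right) 2 \cdot 11}} - 46797 = \sqrt{2} \sqrt{\frac{1}{15 - 55 - 44}} - 46797 = \sqrt{2} \sqrt{\frac{1}{-84}} - 46797 = \sqrt{2} \sqrt{- \frac{1}{84}} - 46797 = \sqrt{2} \frac{i \sqrt{21}}{42} - 46797 = \frac{i \sqrt{42}}{42} - 46797 = -46797 + \frac{i \sqrt{42}}{42}$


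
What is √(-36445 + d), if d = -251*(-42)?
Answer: I*√25903 ≈ 160.94*I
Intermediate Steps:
d = 10542
√(-36445 + d) = √(-36445 + 10542) = √(-25903) = I*√25903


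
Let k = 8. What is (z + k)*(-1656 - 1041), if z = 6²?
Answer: -118668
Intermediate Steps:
z = 36
(z + k)*(-1656 - 1041) = (36 + 8)*(-1656 - 1041) = 44*(-2697) = -118668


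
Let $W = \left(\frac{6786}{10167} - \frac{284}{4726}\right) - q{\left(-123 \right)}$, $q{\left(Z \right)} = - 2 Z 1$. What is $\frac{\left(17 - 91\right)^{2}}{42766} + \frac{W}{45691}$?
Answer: $\frac{959821465249624}{7824103550429171} \approx 0.12267$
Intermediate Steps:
$q{\left(Z \right)} = - 2 Z$
$W = - \frac{1965155054}{8008207}$ ($W = \left(\frac{6786}{10167} - \frac{284}{4726}\right) - \left(-2\right) \left(-123\right) = \left(6786 \cdot \frac{1}{10167} - \frac{142}{2363}\right) - 246 = \left(\frac{2262}{3389} - \frac{142}{2363}\right) - 246 = \frac{4863868}{8008207} - 246 = - \frac{1965155054}{8008207} \approx -245.39$)
$\frac{\left(17 - 91\right)^{2}}{42766} + \frac{W}{45691} = \frac{\left(17 - 91\right)^{2}}{42766} - \frac{1965155054}{8008207 \cdot 45691} = \left(-74\right)^{2} \cdot \frac{1}{42766} - \frac{1965155054}{365902986037} = 5476 \cdot \frac{1}{42766} - \frac{1965155054}{365902986037} = \frac{2738}{21383} - \frac{1965155054}{365902986037} = \frac{959821465249624}{7824103550429171}$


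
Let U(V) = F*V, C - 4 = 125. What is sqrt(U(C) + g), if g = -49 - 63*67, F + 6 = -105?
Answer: I*sqrt(18589) ≈ 136.34*I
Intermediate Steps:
C = 129 (C = 4 + 125 = 129)
F = -111 (F = -6 - 105 = -111)
U(V) = -111*V
g = -4270 (g = -49 - 4221 = -4270)
sqrt(U(C) + g) = sqrt(-111*129 - 4270) = sqrt(-14319 - 4270) = sqrt(-18589) = I*sqrt(18589)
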